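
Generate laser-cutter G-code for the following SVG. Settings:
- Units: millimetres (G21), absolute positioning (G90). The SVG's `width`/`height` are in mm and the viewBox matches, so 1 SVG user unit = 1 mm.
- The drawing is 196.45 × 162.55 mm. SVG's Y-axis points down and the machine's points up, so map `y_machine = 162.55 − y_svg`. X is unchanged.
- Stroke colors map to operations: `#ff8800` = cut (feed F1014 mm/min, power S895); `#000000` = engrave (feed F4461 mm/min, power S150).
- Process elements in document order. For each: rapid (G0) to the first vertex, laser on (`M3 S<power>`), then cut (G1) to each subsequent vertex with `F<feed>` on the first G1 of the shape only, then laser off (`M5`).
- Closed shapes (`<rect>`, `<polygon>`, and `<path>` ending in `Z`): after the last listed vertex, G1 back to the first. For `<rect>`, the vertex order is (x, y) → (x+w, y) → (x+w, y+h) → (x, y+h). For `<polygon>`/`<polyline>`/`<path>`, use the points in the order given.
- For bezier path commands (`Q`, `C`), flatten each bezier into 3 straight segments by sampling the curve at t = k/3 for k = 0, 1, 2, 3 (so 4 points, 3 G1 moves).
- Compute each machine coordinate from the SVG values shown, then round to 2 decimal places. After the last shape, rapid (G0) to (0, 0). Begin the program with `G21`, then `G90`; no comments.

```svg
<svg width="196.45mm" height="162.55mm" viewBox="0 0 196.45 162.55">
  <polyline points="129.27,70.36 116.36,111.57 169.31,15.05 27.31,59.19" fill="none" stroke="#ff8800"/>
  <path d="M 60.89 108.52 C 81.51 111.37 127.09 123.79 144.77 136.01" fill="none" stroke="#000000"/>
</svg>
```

G21
G90
G0 X129.27 Y92.19
M3 S895
G1 X116.36 Y50.98 F1014
G1 X169.31 Y147.50
G1 X27.31 Y103.36
M5
G0 X60.89 Y54.03
M3 S150
G1 X87.87 Y48.35 F4461
G1 X119.75 Y38.46
G1 X144.77 Y26.54
M5
G0 X0.00 Y0.00

Since the viewBox matches the mm dimensions, user units are millimetres directly. The only transform is the Y-flip y_m = 162.55 − y_svg.

Shape 1 is a open polyline drawn with `<polyline>`. Its stroke #ff8800 means cut at S895, F1014. After flipping Y the toolpath is (129.27,92.19) → (116.36,50.98) → (169.31,147.50) → (27.31,103.36).

Shape 2 is a cubic bezier drawn with `<path>`. Its stroke #000000 means engrave at S150, F4461. After flipping Y the toolpath is (60.89,54.03) → (87.87,48.35) → (119.75,38.46) → (144.77,26.54).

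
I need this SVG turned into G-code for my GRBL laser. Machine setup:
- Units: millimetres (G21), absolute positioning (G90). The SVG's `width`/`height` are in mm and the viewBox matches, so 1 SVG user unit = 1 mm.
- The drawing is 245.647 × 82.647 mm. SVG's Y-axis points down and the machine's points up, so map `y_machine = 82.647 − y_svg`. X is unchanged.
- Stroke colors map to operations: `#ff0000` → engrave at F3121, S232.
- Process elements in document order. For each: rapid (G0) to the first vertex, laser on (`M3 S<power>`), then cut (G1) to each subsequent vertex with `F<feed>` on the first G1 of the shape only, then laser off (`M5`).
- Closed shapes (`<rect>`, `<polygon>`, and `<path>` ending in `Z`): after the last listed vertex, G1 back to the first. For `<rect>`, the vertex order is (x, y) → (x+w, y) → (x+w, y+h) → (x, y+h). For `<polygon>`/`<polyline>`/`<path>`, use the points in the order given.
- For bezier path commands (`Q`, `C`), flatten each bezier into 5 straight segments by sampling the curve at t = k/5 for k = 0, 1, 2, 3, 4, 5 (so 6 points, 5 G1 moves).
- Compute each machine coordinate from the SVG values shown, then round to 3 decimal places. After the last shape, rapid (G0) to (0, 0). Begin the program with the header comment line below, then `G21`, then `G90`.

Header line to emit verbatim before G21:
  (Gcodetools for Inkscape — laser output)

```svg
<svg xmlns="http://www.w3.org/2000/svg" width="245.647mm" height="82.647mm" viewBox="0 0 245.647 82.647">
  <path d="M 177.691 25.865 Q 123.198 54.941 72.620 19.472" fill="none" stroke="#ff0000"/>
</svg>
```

Since the viewBox matches the mm dimensions, user units are millimetres directly. The only transform is the Y-flip y_m = 82.647 − y_svg.

Shape 1 is a quadratic bezier drawn with `<path>`. Its stroke #ff0000 means engrave at S232, F3121. After flipping Y the toolpath is (177.691,56.782) → (156.050,47.733) → (134.723,43.848) → (113.709,45.127) → (93.008,51.569) → (72.620,63.175).

(Gcodetools for Inkscape — laser output)
G21
G90
G0 X177.691 Y56.782
M3 S232
G1 X156.050 Y47.733 F3121
G1 X134.723 Y43.848
G1 X113.709 Y45.127
G1 X93.008 Y51.569
G1 X72.620 Y63.175
M5
G0 X0.000 Y0.000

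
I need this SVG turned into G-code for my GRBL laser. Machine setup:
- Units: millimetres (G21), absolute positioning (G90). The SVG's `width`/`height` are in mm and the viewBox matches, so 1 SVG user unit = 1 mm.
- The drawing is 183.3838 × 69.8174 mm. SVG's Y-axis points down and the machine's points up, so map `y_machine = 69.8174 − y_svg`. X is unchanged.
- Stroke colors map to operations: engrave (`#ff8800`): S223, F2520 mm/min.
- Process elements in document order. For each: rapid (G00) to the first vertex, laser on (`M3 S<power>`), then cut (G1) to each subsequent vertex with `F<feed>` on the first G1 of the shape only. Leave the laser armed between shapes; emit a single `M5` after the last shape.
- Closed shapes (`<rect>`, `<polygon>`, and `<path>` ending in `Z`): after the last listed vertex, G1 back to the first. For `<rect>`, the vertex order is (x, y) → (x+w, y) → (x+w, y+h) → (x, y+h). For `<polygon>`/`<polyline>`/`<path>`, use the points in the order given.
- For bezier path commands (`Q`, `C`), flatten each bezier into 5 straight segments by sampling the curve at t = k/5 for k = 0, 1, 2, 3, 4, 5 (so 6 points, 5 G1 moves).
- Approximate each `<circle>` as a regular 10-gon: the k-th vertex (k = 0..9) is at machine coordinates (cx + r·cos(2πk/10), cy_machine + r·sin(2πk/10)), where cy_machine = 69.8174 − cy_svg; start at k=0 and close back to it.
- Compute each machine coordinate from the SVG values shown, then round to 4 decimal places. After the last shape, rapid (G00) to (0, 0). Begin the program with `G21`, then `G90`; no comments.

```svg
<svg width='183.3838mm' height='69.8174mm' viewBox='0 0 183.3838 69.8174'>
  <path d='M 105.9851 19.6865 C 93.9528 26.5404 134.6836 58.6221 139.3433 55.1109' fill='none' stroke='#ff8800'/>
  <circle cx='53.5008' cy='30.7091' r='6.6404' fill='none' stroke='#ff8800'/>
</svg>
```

G21
G90
G00 X105.9851 Y50.1309
M3 S223
G1 X104.3866 Y43.4778 F2520
G1 X111.1872 Y33.6894
G1 X122.1229 Y23.6851
G1 X132.9296 Y16.3844
G1 X139.3433 Y14.7065
G00 X60.1412 Y39.1083
M3 S223
G1 X58.8730 Y43.0114 F2520
G1 X55.5528 Y45.4237
G1 X51.4488 Y45.4237
G1 X48.1286 Y43.0114
G1 X46.8604 Y39.1083
G1 X48.1286 Y35.2052
G1 X51.4488 Y32.7929
G1 X55.5528 Y32.7929
G1 X58.8730 Y35.2052
G1 X60.1412 Y39.1083
M5
G00 X0.0000 Y0.0000

1 u = 1 mm; y_m = 69.8174 − y.

[1] `<path>` cubic bezier, #ff8800→engrave S223 F2520: (105.9851,50.1309) → (104.3866,43.4778) → (111.1872,33.6894) → (122.1229,23.6851) → (132.9296,16.3844) → (139.3433,14.7065)

[2] `<circle>` circle, #ff8800→engrave S223 F2520: (60.1412,39.1083) → (58.8730,43.0114) → (55.5528,45.4237) → (51.4488,45.4237) → (48.1286,43.0114) → (46.8604,39.1083) → (48.1286,35.2052) → (51.4488,32.7929) → (55.5528,32.7929) → (58.8730,35.2052) → (60.1412,39.1083) (closed)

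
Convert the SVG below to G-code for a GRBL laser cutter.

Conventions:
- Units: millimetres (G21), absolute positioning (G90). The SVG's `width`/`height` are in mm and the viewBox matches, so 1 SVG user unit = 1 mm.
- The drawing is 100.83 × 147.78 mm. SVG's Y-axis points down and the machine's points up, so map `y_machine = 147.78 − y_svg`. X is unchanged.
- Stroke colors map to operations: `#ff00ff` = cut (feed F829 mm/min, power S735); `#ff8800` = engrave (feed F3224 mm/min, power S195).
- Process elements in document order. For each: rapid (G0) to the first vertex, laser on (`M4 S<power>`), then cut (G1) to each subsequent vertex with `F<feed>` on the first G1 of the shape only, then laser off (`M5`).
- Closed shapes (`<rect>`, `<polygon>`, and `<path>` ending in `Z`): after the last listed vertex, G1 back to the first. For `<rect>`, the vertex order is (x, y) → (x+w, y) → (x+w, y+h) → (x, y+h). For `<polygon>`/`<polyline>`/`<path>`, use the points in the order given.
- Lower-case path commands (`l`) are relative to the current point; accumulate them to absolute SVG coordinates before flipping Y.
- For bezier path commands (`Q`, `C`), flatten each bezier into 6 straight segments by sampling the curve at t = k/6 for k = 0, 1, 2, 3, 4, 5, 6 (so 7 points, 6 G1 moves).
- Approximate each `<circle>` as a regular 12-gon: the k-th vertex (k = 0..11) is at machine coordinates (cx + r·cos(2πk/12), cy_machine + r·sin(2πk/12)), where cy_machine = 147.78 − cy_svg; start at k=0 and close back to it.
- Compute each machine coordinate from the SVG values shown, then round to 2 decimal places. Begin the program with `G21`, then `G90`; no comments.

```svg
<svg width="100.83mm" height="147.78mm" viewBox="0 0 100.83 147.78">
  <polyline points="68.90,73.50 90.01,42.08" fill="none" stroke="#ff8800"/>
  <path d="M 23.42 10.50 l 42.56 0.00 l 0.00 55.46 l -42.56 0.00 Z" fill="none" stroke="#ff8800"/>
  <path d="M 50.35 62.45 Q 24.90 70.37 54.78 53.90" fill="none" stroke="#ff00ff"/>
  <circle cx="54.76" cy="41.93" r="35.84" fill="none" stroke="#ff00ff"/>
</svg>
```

G21
G90
G0 X68.90 Y74.28
M4 S195
G1 X90.01 Y105.70 F3224
M5
G0 X23.42 Y137.28
M4 S195
G1 X65.98 Y137.28 F3224
G1 X65.98 Y81.82
G1 X23.42 Y81.82
G1 X23.42 Y137.28
M5
G0 X50.35 Y85.33
M4 S735
G1 X43.40 Y83.37 F829
G1 X39.53 Y82.76
G1 X38.73 Y83.51
G1 X41.01 Y85.61
G1 X46.36 Y89.07
G1 X54.78 Y93.88
M5
G0 X90.60 Y105.85
M4 S735
G1 X85.80 Y123.77 F829
G1 X72.68 Y136.89
G1 X54.76 Y141.69
G1 X36.84 Y136.89
G1 X23.72 Y123.77
G1 X18.92 Y105.85
G1 X23.72 Y87.93
G1 X36.84 Y74.81
G1 X54.76 Y70.01
G1 X72.68 Y74.81
G1 X85.80 Y87.93
G1 X90.60 Y105.85
M5

Since the viewBox matches the mm dimensions, user units are millimetres directly. The only transform is the Y-flip y_m = 147.78 − y_svg.

Shape 1 is a line segment drawn with `<polyline>`. Its stroke #ff8800 means engrave at S195, F3224. After flipping Y the toolpath is (68.90,74.28) → (90.01,105.70).

Shape 2 is a rectangle drawn with `<path>`. Its stroke #ff8800 means engrave at S195, F3224. After flipping Y the toolpath is (23.42,137.28) → (65.98,137.28) → (65.98,81.82) → (23.42,81.82) → (23.42,137.28), returning to the start.

Shape 3 is a quadratic bezier drawn with `<path>`. Its stroke #ff00ff means cut at S735, F829. After flipping Y the toolpath is (50.35,85.33) → (43.40,83.37) → (39.53,82.76) → (38.73,83.51) → (41.01,85.61) → (46.36,89.07) → (54.78,93.88).

Shape 4 is a circle drawn with `<circle>`. Its stroke #ff00ff means cut at S735, F829. After flipping Y the toolpath is (90.60,105.85) → (85.80,123.77) → (72.68,136.89) → (54.76,141.69) → (36.84,136.89) → (23.72,123.77) → (18.92,105.85) → (23.72,87.93) → (36.84,74.81) → (54.76,70.01) → (72.68,74.81) → (85.80,87.93) → (90.60,105.85), returning to the start.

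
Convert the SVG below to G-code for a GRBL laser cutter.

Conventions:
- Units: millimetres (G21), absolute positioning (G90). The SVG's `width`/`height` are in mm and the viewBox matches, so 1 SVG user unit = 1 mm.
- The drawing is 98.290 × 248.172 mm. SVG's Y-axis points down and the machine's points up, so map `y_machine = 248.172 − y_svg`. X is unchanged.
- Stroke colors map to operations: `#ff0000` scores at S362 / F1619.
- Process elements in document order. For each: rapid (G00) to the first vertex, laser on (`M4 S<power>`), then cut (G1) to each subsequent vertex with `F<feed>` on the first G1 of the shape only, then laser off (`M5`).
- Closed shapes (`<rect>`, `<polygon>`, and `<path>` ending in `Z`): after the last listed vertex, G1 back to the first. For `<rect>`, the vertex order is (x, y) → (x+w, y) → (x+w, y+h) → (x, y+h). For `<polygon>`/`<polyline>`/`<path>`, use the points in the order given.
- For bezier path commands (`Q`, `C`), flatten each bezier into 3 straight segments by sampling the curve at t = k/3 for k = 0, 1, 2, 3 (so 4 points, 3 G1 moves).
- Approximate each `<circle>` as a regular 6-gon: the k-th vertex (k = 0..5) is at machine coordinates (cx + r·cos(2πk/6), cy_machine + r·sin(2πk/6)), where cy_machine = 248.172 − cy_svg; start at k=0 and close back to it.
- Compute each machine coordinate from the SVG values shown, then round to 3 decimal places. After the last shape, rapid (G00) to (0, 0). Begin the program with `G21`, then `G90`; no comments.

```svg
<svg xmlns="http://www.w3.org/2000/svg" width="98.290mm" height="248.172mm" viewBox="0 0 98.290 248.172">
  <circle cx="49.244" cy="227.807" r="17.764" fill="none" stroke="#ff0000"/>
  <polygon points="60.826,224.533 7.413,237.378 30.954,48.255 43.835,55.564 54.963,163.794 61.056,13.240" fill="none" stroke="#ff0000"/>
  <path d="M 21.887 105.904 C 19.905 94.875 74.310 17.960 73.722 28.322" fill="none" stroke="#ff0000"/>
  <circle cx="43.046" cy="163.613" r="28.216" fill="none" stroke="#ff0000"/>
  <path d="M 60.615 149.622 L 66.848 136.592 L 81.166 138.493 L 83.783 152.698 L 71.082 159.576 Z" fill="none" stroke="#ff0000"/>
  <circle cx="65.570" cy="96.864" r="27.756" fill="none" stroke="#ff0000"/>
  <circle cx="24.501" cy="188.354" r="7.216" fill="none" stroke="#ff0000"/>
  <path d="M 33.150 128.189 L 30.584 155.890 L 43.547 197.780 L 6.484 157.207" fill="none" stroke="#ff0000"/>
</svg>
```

1 u = 1 mm; y_m = 248.172 − y.

[1] `<circle>` circle, #ff0000→score S362 F1619: (67.008,20.365) → (58.126,35.749) → (40.362,35.749) → (31.480,20.365) → (40.362,4.981) → (58.126,4.981) → (67.008,20.365) (closed)

[2] `<polygon>` closed polygon, #ff0000→score S362 F1619: (60.826,23.639) → (7.413,10.794) → (30.954,199.917) → (43.835,192.608) → (54.963,84.378) → (61.056,234.932) → (60.826,23.639) (closed)

[3] `<path>` cubic bezier, #ff0000→score S362 F1619: (21.887,142.268) → (34.575,169.586) → (60.104,206.792) → (73.722,219.850)

[4] `<circle>` circle, #ff0000→score S362 F1619: (71.262,84.559) → (57.154,108.995) → (28.938,108.995) → (14.830,84.559) → (28.938,60.123) → (57.154,60.123) → (71.262,84.559) (closed)

[5] `<path>` regular polygon, #ff0000→score S362 F1619: (60.615,98.550) → (66.848,111.580) → (81.166,109.679) → (83.783,95.474) → (71.082,88.596) → (60.615,98.550) (closed)

[6] `<circle>` circle, #ff0000→score S362 F1619: (93.326,151.308) → (79.448,175.345) → (51.692,175.345) → (37.814,151.308) → (51.692,127.271) → (79.448,127.271) → (93.326,151.308) (closed)

[7] `<circle>` circle, #ff0000→score S362 F1619: (31.717,59.818) → (28.109,66.067) → (20.893,66.067) → (17.285,59.818) → (20.893,53.569) → (28.109,53.569) → (31.717,59.818) (closed)

[8] `<path>` open polyline, #ff0000→score S362 F1619: (33.150,119.983) → (30.584,92.282) → (43.547,50.392) → (6.484,90.965)

G21
G90
G00 X67.008 Y20.365
M4 S362
G1 X58.126 Y35.749 F1619
G1 X40.362 Y35.749
G1 X31.480 Y20.365
G1 X40.362 Y4.981
G1 X58.126 Y4.981
G1 X67.008 Y20.365
M5
G00 X60.826 Y23.639
M4 S362
G1 X7.413 Y10.794 F1619
G1 X30.954 Y199.917
G1 X43.835 Y192.608
G1 X54.963 Y84.378
G1 X61.056 Y234.932
G1 X60.826 Y23.639
M5
G00 X21.887 Y142.268
M4 S362
G1 X34.575 Y169.586 F1619
G1 X60.104 Y206.792
G1 X73.722 Y219.850
M5
G00 X71.262 Y84.559
M4 S362
G1 X57.154 Y108.995 F1619
G1 X28.938 Y108.995
G1 X14.830 Y84.559
G1 X28.938 Y60.123
G1 X57.154 Y60.123
G1 X71.262 Y84.559
M5
G00 X60.615 Y98.550
M4 S362
G1 X66.848 Y111.580 F1619
G1 X81.166 Y109.679
G1 X83.783 Y95.474
G1 X71.082 Y88.596
G1 X60.615 Y98.550
M5
G00 X93.326 Y151.308
M4 S362
G1 X79.448 Y175.345 F1619
G1 X51.692 Y175.345
G1 X37.814 Y151.308
G1 X51.692 Y127.271
G1 X79.448 Y127.271
G1 X93.326 Y151.308
M5
G00 X31.717 Y59.818
M4 S362
G1 X28.109 Y66.067 F1619
G1 X20.893 Y66.067
G1 X17.285 Y59.818
G1 X20.893 Y53.569
G1 X28.109 Y53.569
G1 X31.717 Y59.818
M5
G00 X33.150 Y119.983
M4 S362
G1 X30.584 Y92.282 F1619
G1 X43.547 Y50.392
G1 X6.484 Y90.965
M5
G00 X0.000 Y0.000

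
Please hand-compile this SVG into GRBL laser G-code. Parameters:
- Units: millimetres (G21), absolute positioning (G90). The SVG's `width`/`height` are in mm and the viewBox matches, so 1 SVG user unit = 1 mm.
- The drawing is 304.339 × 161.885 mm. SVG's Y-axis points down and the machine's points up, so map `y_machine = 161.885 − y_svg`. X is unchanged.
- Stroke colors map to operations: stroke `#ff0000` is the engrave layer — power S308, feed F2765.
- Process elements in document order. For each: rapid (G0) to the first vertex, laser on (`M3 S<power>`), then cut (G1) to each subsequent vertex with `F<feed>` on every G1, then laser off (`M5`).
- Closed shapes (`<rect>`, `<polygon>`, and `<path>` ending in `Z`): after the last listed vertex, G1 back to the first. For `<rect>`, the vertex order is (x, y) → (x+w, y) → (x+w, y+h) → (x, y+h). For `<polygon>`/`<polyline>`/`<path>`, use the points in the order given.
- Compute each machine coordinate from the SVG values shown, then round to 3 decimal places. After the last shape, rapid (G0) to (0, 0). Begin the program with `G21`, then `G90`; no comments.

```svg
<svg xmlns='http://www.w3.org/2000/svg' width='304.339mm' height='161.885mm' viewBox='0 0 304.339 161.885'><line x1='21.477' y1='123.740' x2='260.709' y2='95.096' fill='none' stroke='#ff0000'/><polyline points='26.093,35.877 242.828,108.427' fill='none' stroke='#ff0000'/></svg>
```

G21
G90
G0 X21.477 Y38.145
M3 S308
G1 X260.709 Y66.789 F2765
M5
G0 X26.093 Y126.008
M3 S308
G1 X242.828 Y53.458 F2765
M5
G0 X0.000 Y0.000

Since the viewBox matches the mm dimensions, user units are millimetres directly. The only transform is the Y-flip y_m = 161.885 − y_svg.

Shape 1 is a line segment drawn with `<line>`. Its stroke #ff0000 means engrave at S308, F2765. After flipping Y the toolpath is (21.477,38.145) → (260.709,66.789).

Shape 2 is a line segment drawn with `<polyline>`. Its stroke #ff0000 means engrave at S308, F2765. After flipping Y the toolpath is (26.093,126.008) → (242.828,53.458).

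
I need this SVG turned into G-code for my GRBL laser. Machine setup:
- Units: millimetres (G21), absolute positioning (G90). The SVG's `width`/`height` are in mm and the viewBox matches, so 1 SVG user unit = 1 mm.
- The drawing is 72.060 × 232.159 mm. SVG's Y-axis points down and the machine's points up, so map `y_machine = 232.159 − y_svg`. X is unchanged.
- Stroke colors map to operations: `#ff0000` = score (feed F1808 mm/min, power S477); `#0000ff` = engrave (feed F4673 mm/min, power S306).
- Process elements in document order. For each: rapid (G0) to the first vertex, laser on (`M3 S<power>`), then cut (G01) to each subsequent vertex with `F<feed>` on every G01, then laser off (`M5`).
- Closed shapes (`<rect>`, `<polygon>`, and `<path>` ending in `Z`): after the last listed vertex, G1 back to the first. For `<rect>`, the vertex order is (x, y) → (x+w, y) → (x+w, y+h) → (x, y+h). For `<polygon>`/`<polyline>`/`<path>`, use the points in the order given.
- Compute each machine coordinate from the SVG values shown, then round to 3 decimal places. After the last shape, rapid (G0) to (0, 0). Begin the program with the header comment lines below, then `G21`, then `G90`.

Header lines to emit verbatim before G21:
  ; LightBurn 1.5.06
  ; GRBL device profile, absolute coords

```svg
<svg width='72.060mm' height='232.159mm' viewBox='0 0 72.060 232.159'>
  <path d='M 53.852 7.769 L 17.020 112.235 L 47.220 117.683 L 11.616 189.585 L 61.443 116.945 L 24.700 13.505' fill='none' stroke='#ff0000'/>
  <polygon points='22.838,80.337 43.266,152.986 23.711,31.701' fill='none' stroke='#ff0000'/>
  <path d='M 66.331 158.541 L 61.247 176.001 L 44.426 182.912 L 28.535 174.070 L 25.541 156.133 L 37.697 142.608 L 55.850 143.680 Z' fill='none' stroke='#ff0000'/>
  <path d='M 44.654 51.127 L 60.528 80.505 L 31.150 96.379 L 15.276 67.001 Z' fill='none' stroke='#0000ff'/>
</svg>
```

; LightBurn 1.5.06
; GRBL device profile, absolute coords
G21
G90
G0 X53.852 Y224.390
M3 S477
G01 X17.020 Y119.924 F1808
G01 X47.220 Y114.476 F1808
G01 X11.616 Y42.574 F1808
G01 X61.443 Y115.214 F1808
G01 X24.700 Y218.654 F1808
M5
G0 X22.838 Y151.822
M3 S477
G01 X43.266 Y79.173 F1808
G01 X23.711 Y200.458 F1808
G01 X22.838 Y151.822 F1808
M5
G0 X66.331 Y73.618
M3 S477
G01 X61.247 Y56.158 F1808
G01 X44.426 Y49.247 F1808
G01 X28.535 Y58.089 F1808
G01 X25.541 Y76.026 F1808
G01 X37.697 Y89.551 F1808
G01 X55.850 Y88.479 F1808
G01 X66.331 Y73.618 F1808
M5
G0 X44.654 Y181.032
M3 S306
G01 X60.528 Y151.654 F4673
G01 X31.150 Y135.780 F4673
G01 X15.276 Y165.158 F4673
G01 X44.654 Y181.032 F4673
M5
G0 X0.000 Y0.000

viewBox `0 0 72.060 232.159` with mm width/height → 1 unit = 1 mm. Flip: y_m = 232.159 − y_svg.

**Shape 1** — `<path>` open polyline, stroke `#ff0000` → score (S477, F1808). Machine vertices: (53.852,224.390) → (17.020,119.924) → (47.220,114.476) → (11.616,42.574) → (61.443,115.214) → (24.700,218.654). Open path.

**Shape 2** — `<polygon>` closed polygon, stroke `#ff0000` → score (S477, F1808). Machine vertices: (22.838,151.822) → (43.266,79.173) → (23.711,200.458) → (22.838,151.822). Closed: final G1 returns to the first vertex.

**Shape 3** — `<path>` regular polygon, stroke `#ff0000` → score (S477, F1808). Machine vertices: (66.331,73.618) → (61.247,56.158) → (44.426,49.247) → (28.535,58.089) → (25.541,76.026) → (37.697,89.551) → (55.850,88.479) → (66.331,73.618). Closed: final G1 returns to the first vertex.

**Shape 4** — `<path>` regular polygon, stroke `#0000ff` → engrave (S306, F4673). Machine vertices: (44.654,181.032) → (60.528,151.654) → (31.150,135.780) → (15.276,165.158) → (44.654,181.032). Closed: final G1 returns to the first vertex.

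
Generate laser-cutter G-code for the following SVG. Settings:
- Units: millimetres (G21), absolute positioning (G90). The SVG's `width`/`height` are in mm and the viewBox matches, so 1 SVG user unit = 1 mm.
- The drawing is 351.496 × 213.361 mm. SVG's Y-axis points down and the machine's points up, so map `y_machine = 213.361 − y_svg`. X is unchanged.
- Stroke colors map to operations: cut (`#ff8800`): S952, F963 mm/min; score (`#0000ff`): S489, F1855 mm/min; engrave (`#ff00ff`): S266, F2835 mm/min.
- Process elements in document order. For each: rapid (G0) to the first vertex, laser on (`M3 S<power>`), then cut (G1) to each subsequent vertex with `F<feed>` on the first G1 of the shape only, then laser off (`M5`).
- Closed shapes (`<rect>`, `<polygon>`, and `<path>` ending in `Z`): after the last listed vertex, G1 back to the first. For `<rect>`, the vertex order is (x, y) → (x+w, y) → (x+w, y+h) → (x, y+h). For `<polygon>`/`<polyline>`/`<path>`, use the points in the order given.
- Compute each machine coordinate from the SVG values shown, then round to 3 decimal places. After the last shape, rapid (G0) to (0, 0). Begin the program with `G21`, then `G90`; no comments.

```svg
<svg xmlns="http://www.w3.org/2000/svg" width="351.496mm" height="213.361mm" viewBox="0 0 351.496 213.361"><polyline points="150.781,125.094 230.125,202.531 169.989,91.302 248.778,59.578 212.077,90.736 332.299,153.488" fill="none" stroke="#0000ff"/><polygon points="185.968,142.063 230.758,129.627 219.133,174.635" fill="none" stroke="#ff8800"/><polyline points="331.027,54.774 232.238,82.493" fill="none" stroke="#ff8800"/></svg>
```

Since the viewBox matches the mm dimensions, user units are millimetres directly. The only transform is the Y-flip y_m = 213.361 − y_svg.

Shape 1 is a open polyline drawn with `<polyline>`. Its stroke #0000ff means score at S489, F1855. After flipping Y the toolpath is (150.781,88.267) → (230.125,10.830) → (169.989,122.059) → (248.778,153.783) → (212.077,122.625) → (332.299,59.873).

Shape 2 is a regular polygon drawn with `<polygon>`. Its stroke #ff8800 means cut at S952, F963. After flipping Y the toolpath is (185.968,71.298) → (230.758,83.734) → (219.133,38.726) → (185.968,71.298), returning to the start.

Shape 3 is a line segment drawn with `<polyline>`. Its stroke #ff8800 means cut at S952, F963. After flipping Y the toolpath is (331.027,158.587) → (232.238,130.868).

G21
G90
G0 X150.781 Y88.267
M3 S489
G1 X230.125 Y10.830 F1855
G1 X169.989 Y122.059
G1 X248.778 Y153.783
G1 X212.077 Y122.625
G1 X332.299 Y59.873
M5
G0 X185.968 Y71.298
M3 S952
G1 X230.758 Y83.734 F963
G1 X219.133 Y38.726
G1 X185.968 Y71.298
M5
G0 X331.027 Y158.587
M3 S952
G1 X232.238 Y130.868 F963
M5
G0 X0.000 Y0.000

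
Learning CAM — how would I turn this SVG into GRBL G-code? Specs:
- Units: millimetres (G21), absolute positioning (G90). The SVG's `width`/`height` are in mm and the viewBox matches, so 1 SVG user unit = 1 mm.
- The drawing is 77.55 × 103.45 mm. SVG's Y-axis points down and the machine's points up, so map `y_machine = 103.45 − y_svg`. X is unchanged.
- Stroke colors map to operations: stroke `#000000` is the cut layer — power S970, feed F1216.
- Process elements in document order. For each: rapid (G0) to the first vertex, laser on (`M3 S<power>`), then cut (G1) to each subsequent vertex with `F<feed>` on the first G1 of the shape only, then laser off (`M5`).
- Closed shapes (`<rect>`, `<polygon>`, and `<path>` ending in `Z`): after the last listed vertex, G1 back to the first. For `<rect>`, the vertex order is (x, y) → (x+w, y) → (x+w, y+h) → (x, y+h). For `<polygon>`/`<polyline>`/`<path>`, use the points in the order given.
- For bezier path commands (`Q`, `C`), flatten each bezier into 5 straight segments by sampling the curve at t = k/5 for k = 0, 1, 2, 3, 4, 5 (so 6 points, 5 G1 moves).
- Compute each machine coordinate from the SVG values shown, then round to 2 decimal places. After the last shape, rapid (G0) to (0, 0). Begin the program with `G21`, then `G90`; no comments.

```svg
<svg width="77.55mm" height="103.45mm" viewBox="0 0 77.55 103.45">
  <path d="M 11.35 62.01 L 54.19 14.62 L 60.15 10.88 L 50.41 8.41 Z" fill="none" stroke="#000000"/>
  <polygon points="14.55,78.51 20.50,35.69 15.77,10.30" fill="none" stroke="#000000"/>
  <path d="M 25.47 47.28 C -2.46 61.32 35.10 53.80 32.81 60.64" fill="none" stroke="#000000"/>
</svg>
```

Since the viewBox matches the mm dimensions, user units are millimetres directly. The only transform is the Y-flip y_m = 103.45 − y_svg.

Shape 1 is a closed polygon drawn with `<path>`. Its stroke #000000 means cut at S970, F1216. After flipping Y the toolpath is (11.35,41.44) → (54.19,88.83) → (60.15,92.57) → (50.41,95.04) → (11.35,41.44), returning to the start.

Shape 2 is a closed polygon drawn with `<polygon>`. Its stroke #000000 means cut at S970, F1216. After flipping Y the toolpath is (14.55,24.94) → (20.50,67.76) → (15.77,93.15) → (14.55,24.94), returning to the start.

Shape 3 is a cubic bezier drawn with `<path>`. Its stroke #000000 means cut at S970, F1216. After flipping Y the toolpath is (25.47,56.17) → (15.73,50.05) → (16.65,47.37) → (23.17,46.42) → (30.24,45.48) → (32.81,42.81).

G21
G90
G0 X11.35 Y41.44
M3 S970
G1 X54.19 Y88.83 F1216
G1 X60.15 Y92.57
G1 X50.41 Y95.04
G1 X11.35 Y41.44
M5
G0 X14.55 Y24.94
M3 S970
G1 X20.50 Y67.76 F1216
G1 X15.77 Y93.15
G1 X14.55 Y24.94
M5
G0 X25.47 Y56.17
M3 S970
G1 X15.73 Y50.05 F1216
G1 X16.65 Y47.37
G1 X23.17 Y46.42
G1 X30.24 Y45.48
G1 X32.81 Y42.81
M5
G0 X0.00 Y0.00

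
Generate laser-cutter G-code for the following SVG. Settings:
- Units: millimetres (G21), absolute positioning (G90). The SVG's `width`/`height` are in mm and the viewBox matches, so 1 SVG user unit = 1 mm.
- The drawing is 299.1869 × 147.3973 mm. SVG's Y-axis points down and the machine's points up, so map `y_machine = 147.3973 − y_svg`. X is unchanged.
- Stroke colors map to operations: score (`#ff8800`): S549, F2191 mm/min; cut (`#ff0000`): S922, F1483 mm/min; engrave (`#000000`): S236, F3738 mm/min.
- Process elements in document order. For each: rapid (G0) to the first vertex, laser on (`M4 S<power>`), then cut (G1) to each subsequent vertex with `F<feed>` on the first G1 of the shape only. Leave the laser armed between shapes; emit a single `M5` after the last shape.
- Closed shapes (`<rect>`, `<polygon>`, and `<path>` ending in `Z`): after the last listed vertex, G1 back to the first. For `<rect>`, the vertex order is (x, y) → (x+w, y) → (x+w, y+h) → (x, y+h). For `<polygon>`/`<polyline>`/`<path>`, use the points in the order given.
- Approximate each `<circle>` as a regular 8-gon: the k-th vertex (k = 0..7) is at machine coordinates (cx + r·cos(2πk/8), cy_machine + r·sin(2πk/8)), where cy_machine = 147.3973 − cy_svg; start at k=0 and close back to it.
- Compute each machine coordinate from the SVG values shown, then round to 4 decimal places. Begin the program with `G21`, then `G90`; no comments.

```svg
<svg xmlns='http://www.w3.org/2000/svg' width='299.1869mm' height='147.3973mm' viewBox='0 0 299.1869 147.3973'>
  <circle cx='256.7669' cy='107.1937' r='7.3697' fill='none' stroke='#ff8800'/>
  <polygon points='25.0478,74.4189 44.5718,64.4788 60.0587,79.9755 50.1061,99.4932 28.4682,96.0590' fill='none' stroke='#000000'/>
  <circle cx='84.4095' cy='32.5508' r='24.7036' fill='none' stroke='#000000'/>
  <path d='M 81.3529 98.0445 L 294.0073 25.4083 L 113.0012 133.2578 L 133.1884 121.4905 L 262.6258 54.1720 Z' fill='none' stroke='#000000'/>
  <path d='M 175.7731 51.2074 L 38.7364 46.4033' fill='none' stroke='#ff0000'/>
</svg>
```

G21
G90
G0 X264.1366 Y40.2036
M4 S549
G1 X261.9781 Y45.4148 F2191
G1 X256.7669 Y47.5733
G1 X251.5557 Y45.4148
G1 X249.3972 Y40.2036
G1 X251.5557 Y34.9924
G1 X256.7669 Y32.8339
G1 X261.9781 Y34.9924
G1 X264.1366 Y40.2036
G0 X25.0478 Y72.9784
M4 S236
G1 X44.5718 Y82.9185 F3738
G1 X60.0587 Y67.4218
G1 X50.1061 Y47.9041
G1 X28.4682 Y51.3383
G1 X25.0478 Y72.9784
G0 X109.1131 Y114.8465
M4 S236
G1 X101.8776 Y132.3146 F3738
G1 X84.4095 Y139.5501
G1 X66.9414 Y132.3146
G1 X59.7059 Y114.8465
G1 X66.9414 Y97.3784
G1 X84.4095 Y90.1429
G1 X101.8776 Y97.3784
G1 X109.1131 Y114.8465
G0 X81.3529 Y49.3528
M4 S236
G1 X294.0073 Y121.9890 F3738
G1 X113.0012 Y14.1395
G1 X133.1884 Y25.9068
G1 X262.6258 Y93.2253
G1 X81.3529 Y49.3528
G0 X175.7731 Y96.1899
M4 S922
G1 X38.7364 Y100.9940 F1483
M5

Since the viewBox matches the mm dimensions, user units are millimetres directly. The only transform is the Y-flip y_m = 147.3973 − y_svg.

Shape 1 is a circle drawn with `<circle>`. Its stroke #ff8800 means score at S549, F2191. After flipping Y the toolpath is (264.1366,40.2036) → (261.9781,45.4148) → (256.7669,47.5733) → (251.5557,45.4148) → (249.3972,40.2036) → (251.5557,34.9924) → (256.7669,32.8339) → (261.9781,34.9924) → (264.1366,40.2036), returning to the start.

Shape 2 is a regular polygon drawn with `<polygon>`. Its stroke #000000 means engrave at S236, F3738. After flipping Y the toolpath is (25.0478,72.9784) → (44.5718,82.9185) → (60.0587,67.4218) → (50.1061,47.9041) → (28.4682,51.3383) → (25.0478,72.9784), returning to the start.

Shape 3 is a circle drawn with `<circle>`. Its stroke #000000 means engrave at S236, F3738. After flipping Y the toolpath is (109.1131,114.8465) → (101.8776,132.3146) → (84.4095,139.5501) → (66.9414,132.3146) → (59.7059,114.8465) → (66.9414,97.3784) → (84.4095,90.1429) → (101.8776,97.3784) → (109.1131,114.8465), returning to the start.

Shape 4 is a closed polygon drawn with `<path>`. Its stroke #000000 means engrave at S236, F3738. After flipping Y the toolpath is (81.3529,49.3528) → (294.0073,121.9890) → (113.0012,14.1395) → (133.1884,25.9068) → (262.6258,93.2253) → (81.3529,49.3528), returning to the start.

Shape 5 is a line segment drawn with `<path>`. Its stroke #ff0000 means cut at S922, F1483. After flipping Y the toolpath is (175.7731,96.1899) → (38.7364,100.9940).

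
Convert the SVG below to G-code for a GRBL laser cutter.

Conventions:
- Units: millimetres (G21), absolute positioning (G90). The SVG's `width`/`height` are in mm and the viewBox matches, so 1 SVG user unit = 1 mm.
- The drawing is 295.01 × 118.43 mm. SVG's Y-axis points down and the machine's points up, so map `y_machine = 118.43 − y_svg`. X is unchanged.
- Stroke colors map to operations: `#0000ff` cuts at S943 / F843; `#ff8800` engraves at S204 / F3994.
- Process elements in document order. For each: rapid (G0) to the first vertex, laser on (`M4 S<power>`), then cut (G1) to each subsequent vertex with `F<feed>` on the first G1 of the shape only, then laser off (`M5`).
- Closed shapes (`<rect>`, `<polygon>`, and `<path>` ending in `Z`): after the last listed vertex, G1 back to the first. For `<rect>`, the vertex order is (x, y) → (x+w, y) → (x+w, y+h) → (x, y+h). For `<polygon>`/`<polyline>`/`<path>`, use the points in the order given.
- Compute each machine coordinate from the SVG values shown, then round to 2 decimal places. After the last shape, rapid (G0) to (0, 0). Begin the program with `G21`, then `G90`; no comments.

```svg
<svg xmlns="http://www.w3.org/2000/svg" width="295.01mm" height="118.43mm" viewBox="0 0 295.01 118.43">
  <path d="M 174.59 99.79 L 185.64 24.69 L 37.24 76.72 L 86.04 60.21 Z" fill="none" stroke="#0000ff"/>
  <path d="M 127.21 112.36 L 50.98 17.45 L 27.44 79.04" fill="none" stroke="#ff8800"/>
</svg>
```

G21
G90
G0 X174.59 Y18.64
M4 S943
G1 X185.64 Y93.74 F843
G1 X37.24 Y41.71
G1 X86.04 Y58.22
G1 X174.59 Y18.64
M5
G0 X127.21 Y6.07
M4 S204
G1 X50.98 Y100.98 F3994
G1 X27.44 Y39.39
M5
G0 X0.00 Y0.00

Since the viewBox matches the mm dimensions, user units are millimetres directly. The only transform is the Y-flip y_m = 118.43 − y_svg.

Shape 1 is a closed polygon drawn with `<path>`. Its stroke #0000ff means cut at S943, F843. After flipping Y the toolpath is (174.59,18.64) → (185.64,93.74) → (37.24,41.71) → (86.04,58.22) → (174.59,18.64), returning to the start.

Shape 2 is a open polyline drawn with `<path>`. Its stroke #ff8800 means engrave at S204, F3994. After flipping Y the toolpath is (127.21,6.07) → (50.98,100.98) → (27.44,39.39).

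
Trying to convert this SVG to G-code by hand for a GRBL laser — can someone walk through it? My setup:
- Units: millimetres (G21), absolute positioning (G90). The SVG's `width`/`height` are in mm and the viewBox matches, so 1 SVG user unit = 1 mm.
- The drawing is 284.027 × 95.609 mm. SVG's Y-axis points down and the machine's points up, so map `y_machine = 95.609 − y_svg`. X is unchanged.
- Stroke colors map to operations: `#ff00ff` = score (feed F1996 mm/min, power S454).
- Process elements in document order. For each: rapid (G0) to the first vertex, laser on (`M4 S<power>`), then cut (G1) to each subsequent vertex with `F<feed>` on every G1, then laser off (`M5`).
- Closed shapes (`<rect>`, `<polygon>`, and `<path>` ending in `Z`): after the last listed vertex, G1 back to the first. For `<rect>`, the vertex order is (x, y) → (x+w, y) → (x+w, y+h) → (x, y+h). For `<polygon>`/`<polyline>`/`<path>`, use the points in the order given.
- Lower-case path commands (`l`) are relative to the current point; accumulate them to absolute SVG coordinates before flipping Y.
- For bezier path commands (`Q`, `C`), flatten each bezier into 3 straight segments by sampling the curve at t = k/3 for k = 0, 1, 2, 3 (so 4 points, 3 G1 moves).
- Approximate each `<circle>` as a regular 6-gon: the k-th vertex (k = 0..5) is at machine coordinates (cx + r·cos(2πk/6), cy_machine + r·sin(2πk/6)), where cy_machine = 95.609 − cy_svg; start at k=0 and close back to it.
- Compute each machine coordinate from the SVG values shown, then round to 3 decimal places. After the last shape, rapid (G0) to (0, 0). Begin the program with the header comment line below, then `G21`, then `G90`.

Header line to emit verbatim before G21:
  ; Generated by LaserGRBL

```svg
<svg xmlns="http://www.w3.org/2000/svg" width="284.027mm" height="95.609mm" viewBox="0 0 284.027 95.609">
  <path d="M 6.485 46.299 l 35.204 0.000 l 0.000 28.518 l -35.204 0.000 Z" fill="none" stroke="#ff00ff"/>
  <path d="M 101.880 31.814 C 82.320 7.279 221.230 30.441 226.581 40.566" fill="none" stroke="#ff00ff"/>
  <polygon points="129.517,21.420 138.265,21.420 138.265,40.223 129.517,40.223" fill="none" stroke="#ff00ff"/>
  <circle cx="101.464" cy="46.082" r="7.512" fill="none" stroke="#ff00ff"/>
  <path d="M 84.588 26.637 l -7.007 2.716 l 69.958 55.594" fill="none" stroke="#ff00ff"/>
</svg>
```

1 u = 1 mm; y_m = 95.609 − y.

[1] `<path>` rectangle, #ff00ff→score S454 F1996: (6.485,49.310) → (41.689,49.310) → (41.689,20.792) → (6.485,20.792) → (6.485,49.310) (closed)

[2] `<path>` cubic bezier, #ff00ff→score S454 F1996: (101.880,63.795) → (124.327,74.680) → (187.526,67.264) → (226.581,55.043)

[3] `<polygon>` rectangle, #ff00ff→score S454 F1996: (129.517,74.189) → (138.265,74.189) → (138.265,55.386) → (129.517,55.386) → (129.517,74.189) (closed)

[4] `<circle>` circle, #ff00ff→score S454 F1996: (108.976,49.527) → (105.220,56.033) → (97.708,56.033) → (93.952,49.527) → (97.708,43.021) → (105.220,43.021) → (108.976,49.527) (closed)

[5] `<path>` open polyline, #ff00ff→score S454 F1996: (84.588,68.972) → (77.581,66.256) → (147.539,10.662)

; Generated by LaserGRBL
G21
G90
G0 X6.485 Y49.310
M4 S454
G1 X41.689 Y49.310 F1996
G1 X41.689 Y20.792 F1996
G1 X6.485 Y20.792 F1996
G1 X6.485 Y49.310 F1996
M5
G0 X101.880 Y63.795
M4 S454
G1 X124.327 Y74.680 F1996
G1 X187.526 Y67.264 F1996
G1 X226.581 Y55.043 F1996
M5
G0 X129.517 Y74.189
M4 S454
G1 X138.265 Y74.189 F1996
G1 X138.265 Y55.386 F1996
G1 X129.517 Y55.386 F1996
G1 X129.517 Y74.189 F1996
M5
G0 X108.976 Y49.527
M4 S454
G1 X105.220 Y56.033 F1996
G1 X97.708 Y56.033 F1996
G1 X93.952 Y49.527 F1996
G1 X97.708 Y43.021 F1996
G1 X105.220 Y43.021 F1996
G1 X108.976 Y49.527 F1996
M5
G0 X84.588 Y68.972
M4 S454
G1 X77.581 Y66.256 F1996
G1 X147.539 Y10.662 F1996
M5
G0 X0.000 Y0.000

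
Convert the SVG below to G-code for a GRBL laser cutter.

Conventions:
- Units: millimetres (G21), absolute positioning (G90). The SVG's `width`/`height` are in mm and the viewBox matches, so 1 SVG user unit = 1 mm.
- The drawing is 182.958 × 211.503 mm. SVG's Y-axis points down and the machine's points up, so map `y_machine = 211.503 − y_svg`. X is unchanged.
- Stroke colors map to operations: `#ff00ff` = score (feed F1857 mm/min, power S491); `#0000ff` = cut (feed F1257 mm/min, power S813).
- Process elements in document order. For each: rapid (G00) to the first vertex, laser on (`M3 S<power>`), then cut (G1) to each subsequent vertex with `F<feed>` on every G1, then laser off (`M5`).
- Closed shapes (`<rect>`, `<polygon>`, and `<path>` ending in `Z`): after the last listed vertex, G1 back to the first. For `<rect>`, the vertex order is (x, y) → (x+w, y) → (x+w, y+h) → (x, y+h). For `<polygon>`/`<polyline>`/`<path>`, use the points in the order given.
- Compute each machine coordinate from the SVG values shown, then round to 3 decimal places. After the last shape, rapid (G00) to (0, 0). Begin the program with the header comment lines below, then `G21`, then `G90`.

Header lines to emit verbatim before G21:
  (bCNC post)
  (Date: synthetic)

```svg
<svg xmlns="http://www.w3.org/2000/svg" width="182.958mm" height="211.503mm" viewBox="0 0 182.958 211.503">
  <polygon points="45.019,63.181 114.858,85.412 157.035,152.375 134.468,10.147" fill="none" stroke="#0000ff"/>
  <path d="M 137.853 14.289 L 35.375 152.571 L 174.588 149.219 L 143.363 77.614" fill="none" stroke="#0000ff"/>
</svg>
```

(bCNC post)
(Date: synthetic)
G21
G90
G00 X45.019 Y148.322
M3 S813
G1 X114.858 Y126.091 F1257
G1 X157.035 Y59.128 F1257
G1 X134.468 Y201.356 F1257
G1 X45.019 Y148.322 F1257
M5
G00 X137.853 Y197.214
M3 S813
G1 X35.375 Y58.932 F1257
G1 X174.588 Y62.284 F1257
G1 X143.363 Y133.889 F1257
M5
G00 X0.000 Y0.000

1 u = 1 mm; y_m = 211.503 − y.

[1] `<polygon>` closed polygon, #0000ff→cut S813 F1257: (45.019,148.322) → (114.858,126.091) → (157.035,59.128) → (134.468,201.356) → (45.019,148.322) (closed)

[2] `<path>` open polyline, #0000ff→cut S813 F1257: (137.853,197.214) → (35.375,58.932) → (174.588,62.284) → (143.363,133.889)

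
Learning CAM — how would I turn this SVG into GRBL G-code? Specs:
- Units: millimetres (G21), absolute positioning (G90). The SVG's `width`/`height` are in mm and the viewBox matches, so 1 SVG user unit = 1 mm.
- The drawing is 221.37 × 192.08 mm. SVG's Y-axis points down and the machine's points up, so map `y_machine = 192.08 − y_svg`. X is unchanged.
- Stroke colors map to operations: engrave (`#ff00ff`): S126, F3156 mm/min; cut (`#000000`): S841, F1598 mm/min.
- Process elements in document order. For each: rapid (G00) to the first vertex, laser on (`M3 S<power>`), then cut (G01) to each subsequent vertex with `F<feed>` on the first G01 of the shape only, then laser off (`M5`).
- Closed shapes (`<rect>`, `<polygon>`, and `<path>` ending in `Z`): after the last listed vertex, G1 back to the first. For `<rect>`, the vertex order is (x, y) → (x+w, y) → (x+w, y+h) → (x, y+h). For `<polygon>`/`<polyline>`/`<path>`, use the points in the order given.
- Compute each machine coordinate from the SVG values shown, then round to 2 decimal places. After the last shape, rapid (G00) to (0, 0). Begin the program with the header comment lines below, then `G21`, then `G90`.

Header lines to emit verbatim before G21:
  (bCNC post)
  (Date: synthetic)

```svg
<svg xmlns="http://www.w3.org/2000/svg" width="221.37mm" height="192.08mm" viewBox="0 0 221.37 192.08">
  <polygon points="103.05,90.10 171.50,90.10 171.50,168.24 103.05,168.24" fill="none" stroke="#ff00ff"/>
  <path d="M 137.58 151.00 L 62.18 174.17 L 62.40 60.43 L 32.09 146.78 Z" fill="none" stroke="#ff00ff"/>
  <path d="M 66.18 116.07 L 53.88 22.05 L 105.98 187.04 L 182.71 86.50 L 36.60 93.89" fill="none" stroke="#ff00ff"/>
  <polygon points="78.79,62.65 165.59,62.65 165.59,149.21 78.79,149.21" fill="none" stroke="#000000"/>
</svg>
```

(bCNC post)
(Date: synthetic)
G21
G90
G00 X103.05 Y101.98
M3 S126
G01 X171.50 Y101.98 F3156
G01 X171.50 Y23.84
G01 X103.05 Y23.84
G01 X103.05 Y101.98
M5
G00 X137.58 Y41.08
M3 S126
G01 X62.18 Y17.91 F3156
G01 X62.40 Y131.65
G01 X32.09 Y45.30
G01 X137.58 Y41.08
M5
G00 X66.18 Y76.01
M3 S126
G01 X53.88 Y170.03 F3156
G01 X105.98 Y5.04
G01 X182.71 Y105.58
G01 X36.60 Y98.19
M5
G00 X78.79 Y129.43
M3 S841
G01 X165.59 Y129.43 F1598
G01 X165.59 Y42.87
G01 X78.79 Y42.87
G01 X78.79 Y129.43
M5
G00 X0.00 Y0.00

Since the viewBox matches the mm dimensions, user units are millimetres directly. The only transform is the Y-flip y_m = 192.08 − y_svg.

Shape 1 is a rectangle drawn with `<polygon>`. Its stroke #ff00ff means engrave at S126, F3156. After flipping Y the toolpath is (103.05,101.98) → (171.50,101.98) → (171.50,23.84) → (103.05,23.84) → (103.05,101.98), returning to the start.

Shape 2 is a closed polygon drawn with `<path>`. Its stroke #ff00ff means engrave at S126, F3156. After flipping Y the toolpath is (137.58,41.08) → (62.18,17.91) → (62.40,131.65) → (32.09,45.30) → (137.58,41.08), returning to the start.

Shape 3 is a open polyline drawn with `<path>`. Its stroke #ff00ff means engrave at S126, F3156. After flipping Y the toolpath is (66.18,76.01) → (53.88,170.03) → (105.98,5.04) → (182.71,105.58) → (36.60,98.19).

Shape 4 is a rectangle drawn with `<polygon>`. Its stroke #000000 means cut at S841, F1598. After flipping Y the toolpath is (78.79,129.43) → (165.59,129.43) → (165.59,42.87) → (78.79,42.87) → (78.79,129.43), returning to the start.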